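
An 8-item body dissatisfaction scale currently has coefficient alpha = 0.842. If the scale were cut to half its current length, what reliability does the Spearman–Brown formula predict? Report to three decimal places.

predicted reliability = 0.727

Length factor m = 1/2
α' = m·α / (1 − (1−m)·α)
   = 1/2 × 0.842 / (1 − (1 − 1/2) × 0.842)
   = 0.4210 / 0.5790 = 0.727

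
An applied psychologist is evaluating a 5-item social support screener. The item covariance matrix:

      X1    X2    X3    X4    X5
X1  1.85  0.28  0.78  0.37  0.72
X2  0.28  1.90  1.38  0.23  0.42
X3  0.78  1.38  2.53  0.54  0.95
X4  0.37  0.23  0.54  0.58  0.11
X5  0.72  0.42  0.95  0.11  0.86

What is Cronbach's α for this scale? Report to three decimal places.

Cronbach's α = 0.749

sum of item variances = 1.85 + 1.90 + 2.53 + 0.58 + 0.86 = 7.72
Σ_{i<j} σ_ij = 5.78
total variance = 7.72 + 2 × 5.78 = 19.28
α = (k/(k−1))·(1 − sum of item variances/total variance) = (5/4)·(1 − 7.72/19.28) = 0.749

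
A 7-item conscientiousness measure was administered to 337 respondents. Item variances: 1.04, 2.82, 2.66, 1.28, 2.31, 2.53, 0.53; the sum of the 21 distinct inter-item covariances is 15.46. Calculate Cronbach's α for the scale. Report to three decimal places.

Σσᵢ² = 1.04 + 2.82 + 2.66 + 1.28 + 2.31 + 2.53 + 0.53 = 13.17
Sum of distinct covariances = 15.46
total variance = Σσᵢ² + 2·Σcov = 13.17 + 2 × 15.46 = 44.09
α = (7/6)·(1 − 13.17/44.09) = 0.818

α = 0.818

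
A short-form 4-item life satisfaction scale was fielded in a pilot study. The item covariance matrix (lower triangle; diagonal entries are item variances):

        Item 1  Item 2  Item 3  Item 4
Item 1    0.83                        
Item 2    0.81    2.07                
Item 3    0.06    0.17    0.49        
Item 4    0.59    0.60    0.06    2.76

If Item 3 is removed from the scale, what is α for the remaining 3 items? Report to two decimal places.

Remaining items: Item 1, Item 2, Item 4 (k = 3).
Σσ²ᵢ = 0.83 + 2.07 + 2.76 = 5.66
total variance = 5.66 + 2 × 2.00 = 9.66
α (item deleted) = (3/2)·(1 − 5.66/9.66) = 0.62

α = 0.62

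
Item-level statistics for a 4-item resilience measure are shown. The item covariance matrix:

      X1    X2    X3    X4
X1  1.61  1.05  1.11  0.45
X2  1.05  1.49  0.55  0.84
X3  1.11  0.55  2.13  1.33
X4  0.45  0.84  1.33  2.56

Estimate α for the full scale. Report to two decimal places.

α = 0.77

ΣVar(i) = 1.61 + 1.49 + 2.13 + 2.56 = 7.79
Σ_{i<j} σ_ij = 5.33
total variance = 7.79 + 2 × 5.33 = 18.45
α = (k/(k−1))·(1 − ΣVar(i)/total variance) = (4/3)·(1 − 7.79/18.45) = 0.77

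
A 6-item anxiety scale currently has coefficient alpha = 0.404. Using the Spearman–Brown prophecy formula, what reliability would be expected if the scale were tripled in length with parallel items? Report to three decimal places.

Length factor m = 3
α' = m·α / (1 + (m−1)·α)
   = 3 × 0.404 / (1 + (3 − 1) × 0.404)
   = 1.2120 / 1.8080 = 0.670

predicted reliability = 0.670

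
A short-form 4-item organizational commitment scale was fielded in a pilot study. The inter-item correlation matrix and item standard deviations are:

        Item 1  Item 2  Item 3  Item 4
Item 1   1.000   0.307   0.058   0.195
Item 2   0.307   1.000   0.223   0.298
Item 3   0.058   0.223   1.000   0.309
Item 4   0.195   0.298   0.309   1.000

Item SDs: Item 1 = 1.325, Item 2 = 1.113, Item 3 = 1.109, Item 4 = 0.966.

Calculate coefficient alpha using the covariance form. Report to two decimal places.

coefficient alpha = 0.53

Σσ²ᵢ = 1.325² + 1.113² + 1.109² + 0.966² = 5.1574
Covariances σ_ij = r_ij · s_i · s_j:
  σ(Item 1,Item 2) = 0.307 × 1.325 × 1.113 = 0.4527
  σ(Item 1,Item 3) = 0.058 × 1.325 × 1.109 = 0.0852
  σ(Item 1,Item 4) = 0.195 × 1.325 × 0.966 = 0.2496
  σ(Item 2,Item 3) = 0.223 × 1.113 × 1.109 = 0.2753
  σ(Item 2,Item 4) = 0.298 × 1.113 × 0.966 = 0.3204
  σ(Item 3,Item 4) = 0.309 × 1.109 × 0.966 = 0.3310
σ²_T = Σσ²ᵢ + 2·Σσ_ij = 5.1574 + 2 × 1.7142 = 8.5858
α = (4/3)·(1 − 5.1574/8.5858) = 0.53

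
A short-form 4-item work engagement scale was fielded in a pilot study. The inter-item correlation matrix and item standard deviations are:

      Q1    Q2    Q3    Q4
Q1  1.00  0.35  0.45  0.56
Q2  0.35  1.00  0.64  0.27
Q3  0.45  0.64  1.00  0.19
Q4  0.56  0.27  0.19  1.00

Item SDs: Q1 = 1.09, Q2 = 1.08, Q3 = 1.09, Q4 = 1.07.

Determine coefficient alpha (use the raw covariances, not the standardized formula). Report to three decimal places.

Σσ²ᵢ = 1.09² + 1.08² + 1.09² + 1.07² = 4.6875
Covariances σ_ij = r_ij · s_i · s_j:
  σ(Q1,Q2) = 0.35 × 1.09 × 1.08 = 0.4120
  σ(Q1,Q3) = 0.45 × 1.09 × 1.09 = 0.5346
  σ(Q1,Q4) = 0.56 × 1.09 × 1.07 = 0.6531
  σ(Q2,Q3) = 0.64 × 1.08 × 1.09 = 0.7534
  σ(Q2,Q4) = 0.27 × 1.08 × 1.07 = 0.3120
  σ(Q3,Q4) = 0.19 × 1.09 × 1.07 = 0.2216
σ²_T = Σσ²ᵢ + 2·Σσ_ij = 4.6875 + 2 × 2.8867 = 10.4609
α = (4/3)·(1 − 4.6875/10.4609) = 0.736

α = 0.736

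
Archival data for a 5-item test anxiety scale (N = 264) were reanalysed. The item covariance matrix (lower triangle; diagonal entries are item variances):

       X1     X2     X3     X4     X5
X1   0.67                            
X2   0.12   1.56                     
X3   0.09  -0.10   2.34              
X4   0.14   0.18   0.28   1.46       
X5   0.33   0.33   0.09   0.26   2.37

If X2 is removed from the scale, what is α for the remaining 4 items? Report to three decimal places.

α = 0.344

Remaining items: X1, X3, X4, X5 (k = 4).
Σσ²ᵢ = 0.67 + 2.34 + 1.46 + 2.37 = 6.84
σ²_T = 6.84 + 2 × 1.19 = 9.22
α (item deleted) = (4/3)·(1 − 6.84/9.22) = 0.344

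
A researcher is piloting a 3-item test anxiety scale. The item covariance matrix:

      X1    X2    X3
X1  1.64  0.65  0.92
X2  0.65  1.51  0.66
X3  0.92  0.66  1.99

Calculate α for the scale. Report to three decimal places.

α = 0.697

Σσᵢ² = 1.64 + 1.51 + 1.99 = 5.14
Sum of the distinct covariances = 2.23
σ²_T = 5.14 + 2 × 2.23 = 9.60
α = (k/(k−1))·(1 − Σσᵢ²/σ²_T) = (3/2)·(1 − 5.14/9.60) = 0.697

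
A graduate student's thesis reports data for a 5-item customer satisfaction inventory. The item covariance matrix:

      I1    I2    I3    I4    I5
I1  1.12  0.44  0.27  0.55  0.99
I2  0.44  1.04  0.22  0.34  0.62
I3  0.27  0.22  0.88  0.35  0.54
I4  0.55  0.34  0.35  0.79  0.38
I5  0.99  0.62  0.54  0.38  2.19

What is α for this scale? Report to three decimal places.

Σσᵢ² = 1.12 + 1.04 + 0.88 + 0.79 + 2.19 = 6.02
Σ_{i<j} σ_ij = 4.70
total variance = 6.02 + 2 × 4.70 = 15.42
α = (k/(k−1))·(1 − Σσᵢ²/total variance) = (5/4)·(1 − 6.02/15.42) = 0.762

α = 0.762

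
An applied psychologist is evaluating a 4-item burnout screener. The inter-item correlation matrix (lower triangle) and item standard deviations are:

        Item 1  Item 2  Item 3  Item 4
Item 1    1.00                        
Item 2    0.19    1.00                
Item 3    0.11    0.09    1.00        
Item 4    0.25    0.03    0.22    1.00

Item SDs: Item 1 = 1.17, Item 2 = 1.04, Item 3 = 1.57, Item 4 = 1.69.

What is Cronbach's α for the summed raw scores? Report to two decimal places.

Σσ²ᵢ = 1.17² + 1.04² + 1.57² + 1.69² = 7.7715
Covariances σ_ij = r_ij · s_i · s_j:
  σ(Item 1,Item 2) = 0.19 × 1.17 × 1.04 = 0.2312
  σ(Item 1,Item 3) = 0.11 × 1.17 × 1.57 = 0.2021
  σ(Item 1,Item 4) = 0.25 × 1.17 × 1.69 = 0.4943
  σ(Item 2,Item 3) = 0.09 × 1.04 × 1.57 = 0.1470
  σ(Item 2,Item 4) = 0.03 × 1.04 × 1.69 = 0.0527
  σ(Item 3,Item 4) = 0.22 × 1.57 × 1.69 = 0.5837
σ²_T = Σσ²ᵢ + 2·Σσ_ij = 7.7715 + 2 × 1.7110 = 11.1935
α = (4/3)·(1 − 7.7715/11.1935) = 0.41

α = 0.41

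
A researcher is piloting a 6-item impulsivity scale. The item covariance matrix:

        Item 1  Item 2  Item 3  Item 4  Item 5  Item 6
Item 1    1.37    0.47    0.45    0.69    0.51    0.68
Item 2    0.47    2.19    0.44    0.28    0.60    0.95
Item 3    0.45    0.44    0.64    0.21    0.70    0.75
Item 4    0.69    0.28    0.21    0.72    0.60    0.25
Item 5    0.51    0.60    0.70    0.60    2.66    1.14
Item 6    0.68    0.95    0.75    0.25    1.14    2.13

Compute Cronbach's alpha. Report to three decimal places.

α = 0.771

Σσᵢ² = 1.37 + 2.19 + 0.64 + 0.72 + 2.66 + 2.13 = 9.71
Sum of the distinct covariances = 8.72
total variance = 9.71 + 2 × 8.72 = 27.15
α = (k/(k−1))·(1 − Σσᵢ²/total variance) = (6/5)·(1 − 9.71/27.15) = 0.771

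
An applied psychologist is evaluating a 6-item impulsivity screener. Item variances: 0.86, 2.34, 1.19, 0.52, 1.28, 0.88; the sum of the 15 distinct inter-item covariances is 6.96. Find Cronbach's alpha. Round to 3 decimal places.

Σσᵢ² = 0.86 + 2.34 + 1.19 + 0.52 + 1.28 + 0.88 = 7.07
Sum of distinct covariances = 6.96
total variance = Σσᵢ² + 2·Σcov = 7.07 + 2 × 6.96 = 20.99
α = (6/5)·(1 − 7.07/20.99) = 0.796

Cronbach's alpha = 0.796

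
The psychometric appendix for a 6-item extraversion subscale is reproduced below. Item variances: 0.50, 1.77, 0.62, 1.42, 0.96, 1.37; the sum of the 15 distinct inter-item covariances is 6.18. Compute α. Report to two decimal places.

α = 0.78

Σσᵢ² = 0.50 + 1.77 + 0.62 + 1.42 + 0.96 + 1.37 = 6.64
Sum of distinct covariances = 6.18
total variance = Σσᵢ² + 2·Σcov = 6.64 + 2 × 6.18 = 19.00
α = (6/5)·(1 − 6.64/19.00) = 0.78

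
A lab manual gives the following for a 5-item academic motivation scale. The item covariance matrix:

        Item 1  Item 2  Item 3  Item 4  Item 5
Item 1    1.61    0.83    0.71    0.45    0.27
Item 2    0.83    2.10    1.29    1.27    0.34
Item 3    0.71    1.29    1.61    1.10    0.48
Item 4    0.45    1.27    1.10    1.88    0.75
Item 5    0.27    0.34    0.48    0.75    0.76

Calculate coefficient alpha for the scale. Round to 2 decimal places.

α = 0.82

Σσᵢ² = 1.61 + 2.10 + 1.61 + 1.88 + 0.76 = 7.96
Sum of off-diagonal covariances = 7.49
σ²_total = 7.96 + 2 × 7.49 = 22.94
α = (k/(k−1))·(1 − Σσᵢ²/σ²_total) = (5/4)·(1 − 7.96/22.94) = 0.82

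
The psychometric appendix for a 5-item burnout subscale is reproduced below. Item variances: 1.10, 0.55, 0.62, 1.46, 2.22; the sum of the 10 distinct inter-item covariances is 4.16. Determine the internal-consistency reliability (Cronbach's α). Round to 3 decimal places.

Σσ²ᵢ = 1.10 + 0.55 + 0.62 + 1.46 + 2.22 = 5.95
Sum of distinct covariances = 4.16
σ²_total = Σσ²ᵢ + 2·Σcov = 5.95 + 2 × 4.16 = 14.27
α = (5/4)·(1 − 5.95/14.27) = 0.729

α = 0.729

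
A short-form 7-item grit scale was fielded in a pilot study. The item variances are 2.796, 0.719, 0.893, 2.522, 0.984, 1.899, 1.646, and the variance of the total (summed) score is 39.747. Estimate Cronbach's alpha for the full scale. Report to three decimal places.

Σσ²ᵢ = 2.796 + 0.719 + 0.893 + 2.522 + 0.984 + 1.899 + 1.646 = 11.459
α = (k/(k−1))·(1 − Σσ²ᵢ/σ²_total) = (7/6)·(1 − 11.459/39.747) = 0.830

α = 0.830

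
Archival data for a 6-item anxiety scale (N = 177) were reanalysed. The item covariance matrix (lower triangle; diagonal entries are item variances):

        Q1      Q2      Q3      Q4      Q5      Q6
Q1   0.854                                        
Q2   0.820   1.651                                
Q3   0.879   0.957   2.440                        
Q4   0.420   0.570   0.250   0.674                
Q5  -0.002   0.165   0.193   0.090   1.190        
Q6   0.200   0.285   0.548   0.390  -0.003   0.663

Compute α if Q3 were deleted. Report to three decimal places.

Remaining items: Q1, Q2, Q4, Q5, Q6 (k = 5).
Σσ²ᵢ = 0.854 + 1.651 + 0.674 + 1.190 + 0.663 = 5.032
σ²_T = 5.032 + 2 × 2.935 = 10.902
α (item deleted) = (5/4)·(1 − 5.032/10.902) = 0.673

α = 0.673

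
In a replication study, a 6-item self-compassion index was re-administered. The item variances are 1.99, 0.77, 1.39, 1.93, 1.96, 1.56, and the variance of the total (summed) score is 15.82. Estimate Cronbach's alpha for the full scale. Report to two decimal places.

Σσᵢ² = 1.99 + 0.77 + 1.39 + 1.93 + 1.96 + 1.56 = 9.60
α = (k/(k−1))·(1 − Σσᵢ²/Var(T)) = (6/5)·(1 − 9.60/15.82) = 0.47

α = 0.47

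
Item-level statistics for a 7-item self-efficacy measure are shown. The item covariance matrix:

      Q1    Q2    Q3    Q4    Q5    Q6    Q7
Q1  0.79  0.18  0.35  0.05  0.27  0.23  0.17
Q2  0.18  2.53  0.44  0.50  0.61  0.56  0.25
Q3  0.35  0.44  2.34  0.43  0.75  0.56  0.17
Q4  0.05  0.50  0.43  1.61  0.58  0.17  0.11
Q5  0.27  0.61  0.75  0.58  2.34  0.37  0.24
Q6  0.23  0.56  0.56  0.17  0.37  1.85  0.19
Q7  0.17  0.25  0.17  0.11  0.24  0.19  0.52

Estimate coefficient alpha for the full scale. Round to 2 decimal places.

Σσ²ᵢ = 0.79 + 2.53 + 2.34 + 1.61 + 2.34 + 1.85 + 0.52 = 11.98
Σ_{i<j} σ_ij = 7.18
Var(T) = 11.98 + 2 × 7.18 = 26.34
α = (k/(k−1))·(1 − Σσ²ᵢ/Var(T)) = (7/6)·(1 − 11.98/26.34) = 0.64

α = 0.64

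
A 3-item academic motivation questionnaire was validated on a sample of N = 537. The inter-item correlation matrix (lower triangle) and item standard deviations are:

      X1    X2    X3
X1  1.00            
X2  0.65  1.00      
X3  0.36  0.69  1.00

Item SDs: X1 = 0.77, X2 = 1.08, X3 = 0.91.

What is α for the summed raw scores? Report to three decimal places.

Σσ²ᵢ = 0.77² + 1.08² + 0.91² = 2.5874
Covariances σ_ij = r_ij · s_i · s_j:
  σ(X1,X2) = 0.65 × 0.77 × 1.08 = 0.5405
  σ(X1,X3) = 0.36 × 0.77 × 0.91 = 0.2523
  σ(X2,X3) = 0.69 × 1.08 × 0.91 = 0.6781
σ²_T = Σσ²ᵢ + 2·Σσ_ij = 2.5874 + 2 × 1.4709 = 5.5292
α = (3/2)·(1 − 2.5874/5.5292) = 0.798

α = 0.798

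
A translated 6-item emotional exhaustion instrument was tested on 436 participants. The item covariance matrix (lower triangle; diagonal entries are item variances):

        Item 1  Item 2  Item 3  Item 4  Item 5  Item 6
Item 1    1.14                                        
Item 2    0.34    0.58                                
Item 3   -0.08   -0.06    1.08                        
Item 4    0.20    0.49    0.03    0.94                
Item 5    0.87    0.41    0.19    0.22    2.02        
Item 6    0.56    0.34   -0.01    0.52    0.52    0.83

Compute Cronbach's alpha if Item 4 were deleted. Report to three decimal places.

Remaining items: Item 1, Item 2, Item 3, Item 5, Item 6 (k = 5).
Σσᵢ² = 1.14 + 0.58 + 1.08 + 2.02 + 0.83 = 5.65
total variance = 5.65 + 2 × 3.08 = 11.81
α (item deleted) = (5/4)·(1 − 5.65/11.81) = 0.652

α = 0.652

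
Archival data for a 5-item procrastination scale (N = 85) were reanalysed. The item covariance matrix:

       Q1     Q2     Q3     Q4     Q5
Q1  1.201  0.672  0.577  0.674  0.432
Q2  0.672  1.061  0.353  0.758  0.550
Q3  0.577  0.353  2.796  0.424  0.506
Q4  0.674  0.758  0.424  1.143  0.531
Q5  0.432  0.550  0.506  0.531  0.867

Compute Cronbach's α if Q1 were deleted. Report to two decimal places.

Remaining items: Q2, Q3, Q4, Q5 (k = 4).
Σσ²ᵢ = 1.061 + 2.796 + 1.143 + 0.867 = 5.867
Var(T) = 5.867 + 2 × 3.122 = 12.111
α (item deleted) = (4/3)·(1 − 5.867/12.111) = 0.69

α = 0.69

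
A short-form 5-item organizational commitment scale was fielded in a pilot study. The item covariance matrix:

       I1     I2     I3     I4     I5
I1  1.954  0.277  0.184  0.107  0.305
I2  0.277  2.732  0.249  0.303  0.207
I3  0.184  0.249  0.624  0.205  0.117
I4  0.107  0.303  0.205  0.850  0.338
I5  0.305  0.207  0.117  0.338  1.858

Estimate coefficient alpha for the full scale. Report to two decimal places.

Σσᵢ² = 1.954 + 2.732 + 0.624 + 0.850 + 1.858 = 8.018
Σ_{i<j} σ_ij = 2.292
σ²_total = 8.018 + 2 × 2.292 = 12.602
α = (k/(k−1))·(1 − Σσᵢ²/σ²_total) = (5/4)·(1 − 8.018/12.602) = 0.45

α = 0.45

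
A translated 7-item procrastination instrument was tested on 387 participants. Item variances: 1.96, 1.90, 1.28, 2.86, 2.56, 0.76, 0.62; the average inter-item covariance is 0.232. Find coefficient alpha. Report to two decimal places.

α = 0.52

ΣVar(i) = 1.96 + 1.90 + 1.28 + 2.86 + 2.56 + 0.76 + 0.62 = 11.94
Sum of the 21 distinct covariances = 21 × 0.232 = 4.872
Var(T) = ΣVar(i) + 2·Σcov = 11.94 + 2 × 4.872 = 21.684
α = (7/6)·(1 − 11.94/21.684) = 0.52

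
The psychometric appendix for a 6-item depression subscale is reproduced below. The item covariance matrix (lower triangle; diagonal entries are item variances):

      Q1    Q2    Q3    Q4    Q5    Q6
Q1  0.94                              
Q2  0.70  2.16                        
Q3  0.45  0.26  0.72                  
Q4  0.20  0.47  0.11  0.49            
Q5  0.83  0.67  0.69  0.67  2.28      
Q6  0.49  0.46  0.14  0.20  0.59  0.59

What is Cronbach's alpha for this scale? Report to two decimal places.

Σσᵢ² = 0.94 + 2.16 + 0.72 + 0.49 + 2.28 + 0.59 = 7.18
Sum of off-diagonal covariances = 6.93
σ²_T = 7.18 + 2 × 6.93 = 21.04
α = (k/(k−1))·(1 − Σσᵢ²/σ²_T) = (6/5)·(1 − 7.18/21.04) = 0.79

Cronbach's alpha = 0.79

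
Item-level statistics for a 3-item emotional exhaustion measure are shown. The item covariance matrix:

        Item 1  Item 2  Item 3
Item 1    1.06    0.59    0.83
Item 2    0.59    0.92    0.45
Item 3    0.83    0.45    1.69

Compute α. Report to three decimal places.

ΣVar(i) = 1.06 + 0.92 + 1.69 = 3.67
Σ_{i<j} σ_ij = 1.87
Var(T) = 3.67 + 2 × 1.87 = 7.41
α = (k/(k−1))·(1 − ΣVar(i)/Var(T)) = (3/2)·(1 − 3.67/7.41) = 0.757

α = 0.757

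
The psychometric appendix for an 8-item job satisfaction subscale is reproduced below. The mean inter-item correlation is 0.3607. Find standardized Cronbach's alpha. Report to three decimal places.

Standardized α = k·r̄ / (1 + (k−1)·r̄) = 8 × 0.3607 / (1 + 7 × 0.3607)
  = 2.8856 / 3.5249 = 0.819

standardized Cronbach's alpha = 0.819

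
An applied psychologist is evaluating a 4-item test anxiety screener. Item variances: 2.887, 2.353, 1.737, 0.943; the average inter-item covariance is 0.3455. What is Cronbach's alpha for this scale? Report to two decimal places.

α = 0.46

Σσᵢ² = 2.887 + 2.353 + 1.737 + 0.943 = 7.920
Sum of the 6 distinct covariances = 6 × 0.3455 = 2.0730
Var(T) = Σσᵢ² + 2·Σcov = 7.920 + 2 × 2.0730 = 12.0660
α = (4/3)·(1 − 7.920/12.0660) = 0.46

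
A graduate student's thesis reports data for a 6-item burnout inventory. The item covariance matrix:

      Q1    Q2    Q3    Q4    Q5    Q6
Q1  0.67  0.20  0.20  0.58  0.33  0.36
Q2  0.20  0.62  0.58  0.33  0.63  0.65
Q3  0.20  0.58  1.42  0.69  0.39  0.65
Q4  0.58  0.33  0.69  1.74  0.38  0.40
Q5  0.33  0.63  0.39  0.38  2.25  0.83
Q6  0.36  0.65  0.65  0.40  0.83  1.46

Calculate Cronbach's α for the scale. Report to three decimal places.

Cronbach's α = 0.766

Σσ²ᵢ = 0.67 + 0.62 + 1.42 + 1.74 + 2.25 + 1.46 = 8.16
Sum of the distinct covariances = 7.20
σ²_total = 8.16 + 2 × 7.20 = 22.56
α = (k/(k−1))·(1 − Σσ²ᵢ/σ²_total) = (6/5)·(1 − 8.16/22.56) = 0.766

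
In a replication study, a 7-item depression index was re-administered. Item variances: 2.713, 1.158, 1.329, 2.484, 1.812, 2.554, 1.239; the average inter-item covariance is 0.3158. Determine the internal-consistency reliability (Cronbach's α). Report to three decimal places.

α = 0.583

Σσ²ᵢ = 2.713 + 1.158 + 1.329 + 2.484 + 1.812 + 2.554 + 1.239 = 13.289
Sum of the 21 distinct covariances = 21 × 0.3158 = 6.6318
Var(T) = Σσ²ᵢ + 2·Σcov = 13.289 + 2 × 6.6318 = 26.5526
α = (7/6)·(1 − 13.289/26.5526) = 0.583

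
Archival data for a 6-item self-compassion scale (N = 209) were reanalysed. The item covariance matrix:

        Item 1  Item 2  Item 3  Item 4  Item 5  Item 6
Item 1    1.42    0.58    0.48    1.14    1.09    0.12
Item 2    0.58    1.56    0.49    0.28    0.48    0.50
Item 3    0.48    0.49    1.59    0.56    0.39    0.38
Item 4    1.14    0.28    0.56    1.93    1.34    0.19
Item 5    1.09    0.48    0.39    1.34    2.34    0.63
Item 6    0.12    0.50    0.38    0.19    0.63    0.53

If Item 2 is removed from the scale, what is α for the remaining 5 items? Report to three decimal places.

Remaining items: Item 1, Item 3, Item 4, Item 5, Item 6 (k = 5).
ΣVar(i) = 1.42 + 1.59 + 1.93 + 2.34 + 0.53 = 7.81
Var(T) = 7.81 + 2 × 6.32 = 20.45
α (item deleted) = (5/4)·(1 − 7.81/20.45) = 0.773

α = 0.773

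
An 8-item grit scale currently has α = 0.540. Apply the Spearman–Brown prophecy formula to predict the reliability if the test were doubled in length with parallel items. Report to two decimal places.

predicted reliability = 0.70

Length factor m = 2
α' = m·α / (1 + (m−1)·α)
   = 2 × 0.540 / (1 + (2 − 1) × 0.540)
   = 1.0800 / 1.5400 = 0.70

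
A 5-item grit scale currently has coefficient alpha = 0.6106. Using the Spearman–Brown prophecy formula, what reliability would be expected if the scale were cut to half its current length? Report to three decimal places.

predicted reliability = 0.439

Length factor m = 1/2
α' = m·α / (1 − (1−m)·α)
   = 1/2 × 0.6106 / (1 − (1 − 1/2) × 0.6106)
   = 0.3053 / 0.6947 = 0.439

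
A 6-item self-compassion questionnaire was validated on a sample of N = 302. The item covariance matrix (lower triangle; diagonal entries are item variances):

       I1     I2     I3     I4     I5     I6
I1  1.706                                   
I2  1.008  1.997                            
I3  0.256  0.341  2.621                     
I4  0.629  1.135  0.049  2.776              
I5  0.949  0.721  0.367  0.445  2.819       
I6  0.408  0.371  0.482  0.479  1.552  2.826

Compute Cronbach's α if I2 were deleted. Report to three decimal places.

Cronbach's α = 0.585

Remaining items: I1, I3, I4, I5, I6 (k = 5).
Σσᵢ² = 1.706 + 2.621 + 2.776 + 2.819 + 2.826 = 12.748
Var(T) = 12.748 + 2 × 5.616 = 23.980
α (item deleted) = (5/4)·(1 − 12.748/23.980) = 0.585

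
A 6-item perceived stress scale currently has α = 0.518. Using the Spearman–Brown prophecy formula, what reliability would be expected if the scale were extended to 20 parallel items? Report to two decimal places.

Length factor m = 20/6 = 3.3333
α' = m·α / (1 + (m−1)·α)
   = 20/6 × 0.518 / (1 + (20/6 − 1) × 0.518)
   = 1.7267 / 2.2087 = 0.78

predicted reliability = 0.78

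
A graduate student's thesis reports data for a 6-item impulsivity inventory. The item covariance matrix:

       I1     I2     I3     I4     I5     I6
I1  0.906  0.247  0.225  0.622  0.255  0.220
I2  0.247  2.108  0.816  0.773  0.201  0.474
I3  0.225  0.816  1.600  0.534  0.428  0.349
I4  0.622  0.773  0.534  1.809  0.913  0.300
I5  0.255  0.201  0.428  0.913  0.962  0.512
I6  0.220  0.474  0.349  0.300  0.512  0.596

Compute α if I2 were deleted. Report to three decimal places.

Remaining items: I1, I3, I4, I5, I6 (k = 5).
ΣVar(i) = 0.906 + 1.600 + 1.809 + 0.962 + 0.596 = 5.873
σ²_T = 5.873 + 2 × 4.358 = 14.589
α (item deleted) = (5/4)·(1 − 5.873/14.589) = 0.747

α = 0.747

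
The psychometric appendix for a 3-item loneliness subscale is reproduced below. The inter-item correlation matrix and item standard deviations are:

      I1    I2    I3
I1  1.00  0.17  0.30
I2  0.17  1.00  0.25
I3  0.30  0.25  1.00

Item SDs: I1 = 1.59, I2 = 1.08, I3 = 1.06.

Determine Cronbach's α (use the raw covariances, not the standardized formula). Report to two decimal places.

Σσ²ᵢ = 1.59² + 1.08² + 1.06² = 4.8181
Covariances σ_ij = r_ij · s_i · s_j:
  σ(I1,I2) = 0.17 × 1.59 × 1.08 = 0.2919
  σ(I1,I3) = 0.30 × 1.59 × 1.06 = 0.5056
  σ(I2,I3) = 0.25 × 1.08 × 1.06 = 0.2862
σ²_T = Σσ²ᵢ + 2·Σσ_ij = 4.8181 + 2 × 1.0837 = 6.9855
α = (3/2)·(1 − 4.8181/6.9855) = 0.47

Cronbach's α = 0.47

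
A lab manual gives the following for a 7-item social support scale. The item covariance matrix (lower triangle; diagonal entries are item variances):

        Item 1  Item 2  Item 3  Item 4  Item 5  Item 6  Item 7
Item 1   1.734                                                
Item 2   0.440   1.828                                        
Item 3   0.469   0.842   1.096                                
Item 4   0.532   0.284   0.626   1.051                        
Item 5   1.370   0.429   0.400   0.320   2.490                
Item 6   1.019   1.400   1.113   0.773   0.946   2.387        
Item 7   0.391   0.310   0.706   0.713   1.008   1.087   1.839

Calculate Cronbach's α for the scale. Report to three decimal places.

Σσᵢ² = 1.734 + 1.828 + 1.096 + 1.051 + 2.490 + 2.387 + 1.839 = 12.425
Sum of off-diagonal covariances = 15.178
σ²_total = 12.425 + 2 × 15.178 = 42.781
α = (k/(k−1))·(1 − Σσᵢ²/σ²_total) = (7/6)·(1 − 12.425/42.781) = 0.828

Cronbach's α = 0.828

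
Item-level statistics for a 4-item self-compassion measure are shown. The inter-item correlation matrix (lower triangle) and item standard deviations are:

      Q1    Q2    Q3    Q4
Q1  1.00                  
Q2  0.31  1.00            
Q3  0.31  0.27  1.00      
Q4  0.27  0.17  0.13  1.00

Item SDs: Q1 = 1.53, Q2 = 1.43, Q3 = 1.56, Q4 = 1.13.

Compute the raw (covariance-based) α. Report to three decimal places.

Σσ²ᵢ = 1.53² + 1.43² + 1.56² + 1.13² = 8.0963
Covariances σ_ij = r_ij · s_i · s_j:
  σ(Q1,Q2) = 0.31 × 1.53 × 1.43 = 0.6782
  σ(Q1,Q3) = 0.31 × 1.53 × 1.56 = 0.7399
  σ(Q1,Q4) = 0.27 × 1.53 × 1.13 = 0.4668
  σ(Q2,Q3) = 0.27 × 1.43 × 1.56 = 0.6023
  σ(Q2,Q4) = 0.17 × 1.43 × 1.13 = 0.2747
  σ(Q3,Q4) = 0.13 × 1.56 × 1.13 = 0.2292
σ²_T = Σσ²ᵢ + 2·Σσ_ij = 8.0963 + 2 × 2.9911 = 14.0785
α = (4/3)·(1 − 8.0963/14.0785) = 0.567

α = 0.567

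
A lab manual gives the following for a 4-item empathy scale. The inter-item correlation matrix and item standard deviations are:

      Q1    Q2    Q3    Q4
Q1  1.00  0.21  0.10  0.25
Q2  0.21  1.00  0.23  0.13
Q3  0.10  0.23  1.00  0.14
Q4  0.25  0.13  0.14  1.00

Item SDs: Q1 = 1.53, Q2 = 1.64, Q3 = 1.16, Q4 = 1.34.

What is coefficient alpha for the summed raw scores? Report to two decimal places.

Σσ²ᵢ = 1.53² + 1.64² + 1.16² + 1.34² = 8.1717
Covariances σ_ij = r_ij · s_i · s_j:
  σ(Q1,Q2) = 0.21 × 1.53 × 1.64 = 0.5269
  σ(Q1,Q3) = 0.10 × 1.53 × 1.16 = 0.1775
  σ(Q1,Q4) = 0.25 × 1.53 × 1.34 = 0.5126
  σ(Q2,Q3) = 0.23 × 1.64 × 1.16 = 0.4376
  σ(Q2,Q4) = 0.13 × 1.64 × 1.34 = 0.2857
  σ(Q3,Q4) = 0.14 × 1.16 × 1.34 = 0.2176
σ²_T = Σσ²ᵢ + 2·Σσ_ij = 8.1717 + 2 × 2.1579 = 12.4875
α = (4/3)·(1 − 8.1717/12.4875) = 0.46

α = 0.46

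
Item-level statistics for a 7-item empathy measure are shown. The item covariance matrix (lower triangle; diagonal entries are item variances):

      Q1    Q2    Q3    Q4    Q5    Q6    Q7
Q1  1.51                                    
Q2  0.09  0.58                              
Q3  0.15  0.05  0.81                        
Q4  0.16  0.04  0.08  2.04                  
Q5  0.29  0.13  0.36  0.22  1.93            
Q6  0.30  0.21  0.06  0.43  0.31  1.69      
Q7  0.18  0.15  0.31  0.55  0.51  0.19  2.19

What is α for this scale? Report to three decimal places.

ΣVar(i) = 1.51 + 0.58 + 0.81 + 2.04 + 1.93 + 1.69 + 2.19 = 10.75
Sum of off-diagonal covariances = 4.77
total variance = 10.75 + 2 × 4.77 = 20.29
α = (k/(k−1))·(1 − ΣVar(i)/total variance) = (7/6)·(1 − 10.75/20.29) = 0.549

α = 0.549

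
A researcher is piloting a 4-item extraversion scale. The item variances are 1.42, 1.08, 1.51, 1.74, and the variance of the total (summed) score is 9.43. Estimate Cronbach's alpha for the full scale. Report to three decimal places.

ΣVar(i) = 1.42 + 1.08 + 1.51 + 1.74 = 5.75
α = (k/(k−1))·(1 − ΣVar(i)/σ²_T) = (4/3)·(1 − 5.75/9.43) = 0.520

α = 0.520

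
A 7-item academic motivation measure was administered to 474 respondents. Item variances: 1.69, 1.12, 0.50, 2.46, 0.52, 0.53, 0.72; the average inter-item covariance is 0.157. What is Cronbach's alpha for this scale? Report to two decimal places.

Σσ²ᵢ = 1.69 + 1.12 + 0.50 + 2.46 + 0.52 + 0.53 + 0.72 = 7.54
Sum of the 21 distinct covariances = 21 × 0.157 = 3.297
σ²_total = Σσ²ᵢ + 2·Σcov = 7.54 + 2 × 3.297 = 14.134
α = (7/6)·(1 − 7.54/14.134) = 0.54

α = 0.54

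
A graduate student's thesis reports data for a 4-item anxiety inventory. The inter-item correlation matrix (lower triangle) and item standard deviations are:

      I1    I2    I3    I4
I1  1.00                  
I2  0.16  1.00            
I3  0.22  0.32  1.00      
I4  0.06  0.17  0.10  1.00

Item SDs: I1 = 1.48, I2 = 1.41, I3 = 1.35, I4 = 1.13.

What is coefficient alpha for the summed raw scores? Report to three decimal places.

α = 0.458

Σσ²ᵢ = 1.48² + 1.41² + 1.35² + 1.13² = 7.2779
Covariances σ_ij = r_ij · s_i · s_j:
  σ(I1,I2) = 0.16 × 1.48 × 1.41 = 0.3339
  σ(I1,I3) = 0.22 × 1.48 × 1.35 = 0.4396
  σ(I1,I4) = 0.06 × 1.48 × 1.13 = 0.1003
  σ(I2,I3) = 0.32 × 1.41 × 1.35 = 0.6091
  σ(I2,I4) = 0.17 × 1.41 × 1.13 = 0.2709
  σ(I3,I4) = 0.10 × 1.35 × 1.13 = 0.1525
σ²_T = Σσ²ᵢ + 2·Σσ_ij = 7.2779 + 2 × 1.9063 = 11.0905
α = (4/3)·(1 − 7.2779/11.0905) = 0.458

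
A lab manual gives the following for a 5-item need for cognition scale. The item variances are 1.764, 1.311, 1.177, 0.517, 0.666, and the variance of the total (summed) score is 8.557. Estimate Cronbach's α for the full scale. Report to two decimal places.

ΣVar(i) = 1.764 + 1.311 + 1.177 + 0.517 + 0.666 = 5.435
α = (k/(k−1))·(1 − ΣVar(i)/σ²_total) = (5/4)·(1 − 5.435/8.557) = 0.46

Cronbach's α = 0.46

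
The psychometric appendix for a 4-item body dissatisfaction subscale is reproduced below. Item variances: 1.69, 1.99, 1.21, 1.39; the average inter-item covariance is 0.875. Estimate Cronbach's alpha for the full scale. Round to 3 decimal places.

ΣVar(i) = 1.69 + 1.99 + 1.21 + 1.39 = 6.28
Sum of the 6 distinct covariances = 6 × 0.875 = 5.250
total variance = ΣVar(i) + 2·Σcov = 6.28 + 2 × 5.250 = 16.780
α = (4/3)·(1 − 6.28/16.780) = 0.834

α = 0.834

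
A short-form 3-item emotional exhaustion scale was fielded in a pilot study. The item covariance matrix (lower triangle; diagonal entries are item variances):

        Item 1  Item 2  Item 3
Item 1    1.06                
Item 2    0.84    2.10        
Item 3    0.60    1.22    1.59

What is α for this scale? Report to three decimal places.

ΣVar(i) = 1.06 + 2.10 + 1.59 = 4.75
Sum of off-diagonal covariances = 2.66
σ²_T = 4.75 + 2 × 2.66 = 10.07
α = (k/(k−1))·(1 − ΣVar(i)/σ²_T) = (3/2)·(1 − 4.75/10.07) = 0.792

α = 0.792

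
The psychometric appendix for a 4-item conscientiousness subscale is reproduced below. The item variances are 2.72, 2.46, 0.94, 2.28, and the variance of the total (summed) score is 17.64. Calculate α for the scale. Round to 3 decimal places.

α = 0.698

Σσᵢ² = 2.72 + 2.46 + 0.94 + 2.28 = 8.40
α = (k/(k−1))·(1 − Σσᵢ²/σ²_total) = (4/3)·(1 − 8.40/17.64) = 0.698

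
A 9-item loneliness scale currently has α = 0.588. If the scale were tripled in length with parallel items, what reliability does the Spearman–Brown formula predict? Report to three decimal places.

predicted reliability = 0.811

Length factor m = 3
α' = m·α / (1 + (m−1)·α)
   = 3 × 0.588 / (1 + (3 − 1) × 0.588)
   = 1.7640 / 2.1760 = 0.811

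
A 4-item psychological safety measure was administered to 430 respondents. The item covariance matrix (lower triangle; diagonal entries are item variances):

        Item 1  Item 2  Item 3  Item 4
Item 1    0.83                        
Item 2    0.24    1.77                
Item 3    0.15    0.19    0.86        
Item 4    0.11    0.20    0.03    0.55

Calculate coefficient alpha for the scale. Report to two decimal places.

α = 0.42

sum of item variances = 0.83 + 1.77 + 0.86 + 0.55 = 4.01
Sum of off-diagonal covariances = 0.92
Var(T) = 4.01 + 2 × 0.92 = 5.85
α = (k/(k−1))·(1 − sum of item variances/Var(T)) = (4/3)·(1 − 4.01/5.85) = 0.42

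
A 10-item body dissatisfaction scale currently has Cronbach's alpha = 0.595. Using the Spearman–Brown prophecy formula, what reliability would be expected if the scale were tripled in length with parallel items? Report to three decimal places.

Length factor m = 3
α' = m·α / (1 + (m−1)·α)
   = 3 × 0.595 / (1 + (3 − 1) × 0.595)
   = 1.7850 / 2.1900 = 0.815

predicted reliability = 0.815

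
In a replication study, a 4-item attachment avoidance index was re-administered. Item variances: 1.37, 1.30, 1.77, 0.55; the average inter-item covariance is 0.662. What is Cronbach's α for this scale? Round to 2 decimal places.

Σσ²ᵢ = 1.37 + 1.30 + 1.77 + 0.55 = 4.99
Sum of the 6 distinct covariances = 6 × 0.662 = 3.972
σ²_T = Σσ²ᵢ + 2·Σcov = 4.99 + 2 × 3.972 = 12.934
α = (4/3)·(1 − 4.99/12.934) = 0.82

α = 0.82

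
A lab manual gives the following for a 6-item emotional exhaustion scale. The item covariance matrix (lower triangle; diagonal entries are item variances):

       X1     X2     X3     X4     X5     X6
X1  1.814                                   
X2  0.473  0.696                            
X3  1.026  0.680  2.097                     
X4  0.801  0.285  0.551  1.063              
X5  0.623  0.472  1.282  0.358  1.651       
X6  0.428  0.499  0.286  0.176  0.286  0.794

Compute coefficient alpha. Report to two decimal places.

coefficient alpha = 0.80

Σσᵢ² = 1.814 + 0.696 + 2.097 + 1.063 + 1.651 + 0.794 = 8.115
Sum of off-diagonal covariances = 8.226
σ²_T = 8.115 + 2 × 8.226 = 24.567
α = (k/(k−1))·(1 − Σσᵢ²/σ²_T) = (6/5)·(1 − 8.115/24.567) = 0.80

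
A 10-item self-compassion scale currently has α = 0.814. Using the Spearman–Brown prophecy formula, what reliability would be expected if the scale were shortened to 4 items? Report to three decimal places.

Length factor m = 4/10 = 0.4000
α' = m·α / (1 − (1−m)·α)
   = 4/10 × 0.814 / (1 − (1 − 4/10) × 0.814)
   = 0.3256 / 0.5116 = 0.636

predicted reliability = 0.636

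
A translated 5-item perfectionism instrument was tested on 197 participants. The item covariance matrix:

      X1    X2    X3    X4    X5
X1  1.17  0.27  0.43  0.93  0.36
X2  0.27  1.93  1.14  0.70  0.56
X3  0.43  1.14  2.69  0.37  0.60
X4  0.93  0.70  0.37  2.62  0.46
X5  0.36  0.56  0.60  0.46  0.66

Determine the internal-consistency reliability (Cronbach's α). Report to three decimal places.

α = 0.703

Σσᵢ² = 1.17 + 1.93 + 2.69 + 2.62 + 0.66 = 9.07
Σ_{i<j} σ_ij = 5.82
total variance = 9.07 + 2 × 5.82 = 20.71
α = (k/(k−1))·(1 − Σσᵢ²/total variance) = (5/4)·(1 − 9.07/20.71) = 0.703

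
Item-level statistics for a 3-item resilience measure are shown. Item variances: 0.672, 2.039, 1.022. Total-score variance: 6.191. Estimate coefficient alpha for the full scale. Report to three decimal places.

coefficient alpha = 0.596

Σσᵢ² = 0.672 + 2.039 + 1.022 = 3.733
α = (k/(k−1))·(1 − Σσᵢ²/σ²_T) = (3/2)·(1 − 3.733/6.191) = 0.596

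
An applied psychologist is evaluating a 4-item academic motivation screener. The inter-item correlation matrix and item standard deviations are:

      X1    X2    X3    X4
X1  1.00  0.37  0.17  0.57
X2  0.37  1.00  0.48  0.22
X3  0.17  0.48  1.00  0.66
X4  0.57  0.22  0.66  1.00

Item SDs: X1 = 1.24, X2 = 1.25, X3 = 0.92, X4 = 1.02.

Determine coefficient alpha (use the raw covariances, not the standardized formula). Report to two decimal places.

α = 0.72

Σσ²ᵢ = 1.24² + 1.25² + 0.92² + 1.02² = 4.9869
Covariances σ_ij = r_ij · s_i · s_j:
  σ(X1,X2) = 0.37 × 1.24 × 1.25 = 0.5735
  σ(X1,X3) = 0.17 × 1.24 × 0.92 = 0.1939
  σ(X1,X4) = 0.57 × 1.24 × 1.02 = 0.7209
  σ(X2,X3) = 0.48 × 1.25 × 0.92 = 0.5520
  σ(X2,X4) = 0.22 × 1.25 × 1.02 = 0.2805
  σ(X3,X4) = 0.66 × 0.92 × 1.02 = 0.6193
σ²_T = Σσ²ᵢ + 2·Σσ_ij = 4.9869 + 2 × 2.9401 = 10.8671
α = (4/3)·(1 − 4.9869/10.8671) = 0.72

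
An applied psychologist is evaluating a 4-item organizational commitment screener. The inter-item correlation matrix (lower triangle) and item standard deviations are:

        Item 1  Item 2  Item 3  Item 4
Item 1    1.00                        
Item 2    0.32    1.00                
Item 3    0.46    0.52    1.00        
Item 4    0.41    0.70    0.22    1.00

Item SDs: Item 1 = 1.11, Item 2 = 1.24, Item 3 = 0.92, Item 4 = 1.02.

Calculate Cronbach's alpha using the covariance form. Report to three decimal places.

α = 0.757

Σσ²ᵢ = 1.11² + 1.24² + 0.92² + 1.02² = 4.6565
Covariances σ_ij = r_ij · s_i · s_j:
  σ(Item 1,Item 2) = 0.32 × 1.11 × 1.24 = 0.4404
  σ(Item 1,Item 3) = 0.46 × 1.11 × 0.92 = 0.4698
  σ(Item 1,Item 4) = 0.41 × 1.11 × 1.02 = 0.4642
  σ(Item 2,Item 3) = 0.52 × 1.24 × 0.92 = 0.5932
  σ(Item 2,Item 4) = 0.70 × 1.24 × 1.02 = 0.8854
  σ(Item 3,Item 4) = 0.22 × 0.92 × 1.02 = 0.2064
σ²_T = Σσ²ᵢ + 2·Σσ_ij = 4.6565 + 2 × 3.0594 = 10.7753
α = (4/3)·(1 − 4.6565/10.7753) = 0.757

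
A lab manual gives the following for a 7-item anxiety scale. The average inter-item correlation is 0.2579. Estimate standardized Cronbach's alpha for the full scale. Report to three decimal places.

standardized Cronbach's alpha = 0.709

Standardized α = k·r̄ / (1 + (k−1)·r̄) = 7 × 0.2579 / (1 + 6 × 0.2579)
  = 1.8053 / 2.5474 = 0.709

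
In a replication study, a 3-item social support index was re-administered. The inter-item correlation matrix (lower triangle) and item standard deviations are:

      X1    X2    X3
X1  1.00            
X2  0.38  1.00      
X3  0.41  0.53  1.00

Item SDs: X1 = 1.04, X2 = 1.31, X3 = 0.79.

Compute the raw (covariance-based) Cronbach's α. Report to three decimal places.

Σσ²ᵢ = 1.04² + 1.31² + 0.79² = 3.4218
Covariances σ_ij = r_ij · s_i · s_j:
  σ(X1,X2) = 0.38 × 1.04 × 1.31 = 0.5177
  σ(X1,X3) = 0.41 × 1.04 × 0.79 = 0.3369
  σ(X2,X3) = 0.53 × 1.31 × 0.79 = 0.5485
σ²_T = Σσ²ᵢ + 2·Σσ_ij = 3.4218 + 2 × 1.4031 = 6.2280
α = (3/2)·(1 − 3.4218/6.2280) = 0.676

Cronbach's α = 0.676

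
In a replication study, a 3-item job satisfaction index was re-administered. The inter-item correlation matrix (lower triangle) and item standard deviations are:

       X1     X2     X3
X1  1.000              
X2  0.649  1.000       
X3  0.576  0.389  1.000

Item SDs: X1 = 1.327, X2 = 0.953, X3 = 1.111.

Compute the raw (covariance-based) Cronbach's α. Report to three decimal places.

Σσ²ᵢ = 1.327² + 0.953² + 1.111² = 3.9035
Covariances σ_ij = r_ij · s_i · s_j:
  σ(X1,X2) = 0.649 × 1.327 × 0.953 = 0.8207
  σ(X1,X3) = 0.576 × 1.327 × 1.111 = 0.8492
  σ(X2,X3) = 0.389 × 0.953 × 1.111 = 0.4119
σ²_T = Σσ²ᵢ + 2·Σσ_ij = 3.9035 + 2 × 2.0818 = 8.0671
α = (3/2)·(1 − 3.9035/8.0671) = 0.774

α = 0.774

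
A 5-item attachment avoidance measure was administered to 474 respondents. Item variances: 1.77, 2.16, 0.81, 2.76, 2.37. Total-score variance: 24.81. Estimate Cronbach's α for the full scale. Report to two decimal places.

Σσᵢ² = 1.77 + 2.16 + 0.81 + 2.76 + 2.37 = 9.87
α = (k/(k−1))·(1 − Σσᵢ²/total variance) = (5/4)·(1 − 9.87/24.81) = 0.75

α = 0.75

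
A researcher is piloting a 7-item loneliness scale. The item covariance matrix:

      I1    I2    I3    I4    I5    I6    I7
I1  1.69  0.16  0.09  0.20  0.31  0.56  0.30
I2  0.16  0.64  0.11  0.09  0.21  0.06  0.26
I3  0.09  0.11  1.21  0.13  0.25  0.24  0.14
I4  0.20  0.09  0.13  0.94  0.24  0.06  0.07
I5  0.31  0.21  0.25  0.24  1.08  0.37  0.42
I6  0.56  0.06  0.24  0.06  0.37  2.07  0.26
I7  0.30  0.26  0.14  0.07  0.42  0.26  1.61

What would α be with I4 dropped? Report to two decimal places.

α = 0.57

Remaining items: I1, I2, I3, I5, I6, I7 (k = 6).
ΣVar(i) = 1.69 + 0.64 + 1.21 + 1.08 + 2.07 + 1.61 = 8.30
σ²_T = 8.30 + 2 × 3.74 = 15.78
α (item deleted) = (6/5)·(1 − 8.30/15.78) = 0.57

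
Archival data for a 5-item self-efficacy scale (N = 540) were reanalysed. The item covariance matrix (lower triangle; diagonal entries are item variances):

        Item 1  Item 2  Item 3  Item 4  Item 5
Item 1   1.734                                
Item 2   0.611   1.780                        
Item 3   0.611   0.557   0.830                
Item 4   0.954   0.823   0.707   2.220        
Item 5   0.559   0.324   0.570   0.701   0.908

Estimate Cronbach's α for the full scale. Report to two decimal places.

α = 0.79

Σσ²ᵢ = 1.734 + 1.780 + 0.830 + 2.220 + 0.908 = 7.472
Sum of off-diagonal covariances = 6.417
σ²_T = 7.472 + 2 × 6.417 = 20.306
α = (k/(k−1))·(1 − Σσ²ᵢ/σ²_T) = (5/4)·(1 − 7.472/20.306) = 0.79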